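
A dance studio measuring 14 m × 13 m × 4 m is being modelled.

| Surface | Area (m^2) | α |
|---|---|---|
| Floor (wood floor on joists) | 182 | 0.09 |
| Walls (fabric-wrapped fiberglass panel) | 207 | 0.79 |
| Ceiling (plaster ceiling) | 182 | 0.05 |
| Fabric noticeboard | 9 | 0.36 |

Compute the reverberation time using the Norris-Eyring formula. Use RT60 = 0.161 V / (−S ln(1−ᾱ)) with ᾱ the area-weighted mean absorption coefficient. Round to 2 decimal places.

0.50 s

S = Σ Sᵢ = 580.0 m^2.
Absorption A = 182×0.09 + 207×0.79 + 182×0.05 + 9×0.36 = 192.250 sabins.
Mean coefficient ᾱ = A/S = 0.3315.
Eyring denominator: −S ln(1−ᾱ) = 233.577.
V = 14 × 13 × 4 = 728 m³.
T = 0.161·V/[−S·ln(1−ᾱ)] = 0.161·728/233.577 = 0.50 s.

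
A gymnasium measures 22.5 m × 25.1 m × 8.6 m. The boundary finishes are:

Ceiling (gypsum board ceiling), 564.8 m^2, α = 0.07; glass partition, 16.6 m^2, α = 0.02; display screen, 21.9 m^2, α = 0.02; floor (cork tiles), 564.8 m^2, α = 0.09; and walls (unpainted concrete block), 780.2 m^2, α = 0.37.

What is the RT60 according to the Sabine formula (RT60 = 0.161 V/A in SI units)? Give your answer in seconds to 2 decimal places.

2.06 s

Total absorption A = 564.8·0.07 + 16.6·0.02 + 21.9·0.02 + 564.8·0.09 + 780.2·0.37
  = 39.536 + 0.332 + 0.438 + 50.832 + 288.674 = 379.812 m^2 sabins.
V = 22.5·25.1·8.6 = 4856.85 m³.
T = 0.161 V/A = 0.161·4856.85/379.812 = 2.06 s.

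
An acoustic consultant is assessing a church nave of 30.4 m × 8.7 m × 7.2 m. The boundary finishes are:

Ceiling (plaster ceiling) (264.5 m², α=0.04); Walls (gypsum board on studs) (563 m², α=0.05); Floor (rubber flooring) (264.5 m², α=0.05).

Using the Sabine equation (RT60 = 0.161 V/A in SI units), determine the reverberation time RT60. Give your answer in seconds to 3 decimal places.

5.901 s

Equivalent absorption area: A = 264.5*0.04 + 563*0.05 + 264.5*0.05 = 51.955 m².
V = 30.4·8.7·7.2 = 1904.256 m³.
Sabine: RT60 = 0.161 × 1904.256 / 51.955 = 5.901 s.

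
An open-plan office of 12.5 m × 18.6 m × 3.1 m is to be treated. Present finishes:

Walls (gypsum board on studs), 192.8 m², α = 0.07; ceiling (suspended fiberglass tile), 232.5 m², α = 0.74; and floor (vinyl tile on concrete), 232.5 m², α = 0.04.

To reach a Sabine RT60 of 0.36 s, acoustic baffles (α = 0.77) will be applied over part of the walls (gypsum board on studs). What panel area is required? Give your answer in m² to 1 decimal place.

Summing Sᵢαᵢ: 13.496 + 172.050 + 9.300 → A₁ = 194.846 sabins.
Required A₂ = 0.161·720.75/0.36 = 322.335 sabins.
Absorption to add: 322.335 − 194.846 = 127.489 sabins.
Net gain per m²: Δα = 0.77 − 0.07 = 0.70.
Area = ΔA/Δα = 127.489/0.70 = 182.1 m².

182.1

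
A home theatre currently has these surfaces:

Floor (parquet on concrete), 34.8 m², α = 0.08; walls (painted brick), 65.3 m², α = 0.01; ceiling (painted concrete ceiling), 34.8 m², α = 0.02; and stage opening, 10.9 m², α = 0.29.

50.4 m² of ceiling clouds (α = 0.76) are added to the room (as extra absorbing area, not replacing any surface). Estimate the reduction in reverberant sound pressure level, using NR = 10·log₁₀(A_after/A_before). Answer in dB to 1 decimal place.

A_before = Σ Sᵢαᵢ = 34.8×0.08 + 65.3×0.01 + 34.8×0.02 + 10.9×0.29 = 7.294 sabins.
Treatment contributes 50.4·0.76 = 38.304 sabins.
New total A_after = 45.598 sabins.
NR = 10·log₁₀(45.598/7.294) = 8.0 dB.

8.0 dB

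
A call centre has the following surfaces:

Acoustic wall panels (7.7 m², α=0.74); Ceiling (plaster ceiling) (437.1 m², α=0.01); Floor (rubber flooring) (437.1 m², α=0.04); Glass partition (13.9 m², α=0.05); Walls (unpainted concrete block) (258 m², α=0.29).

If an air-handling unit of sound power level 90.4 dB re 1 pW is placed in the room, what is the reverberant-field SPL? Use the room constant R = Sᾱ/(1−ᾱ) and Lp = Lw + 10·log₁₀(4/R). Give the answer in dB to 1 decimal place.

Σ(Sᵢαᵢ) = 7.7·0.74 + 437.1·0.01 + 437.1·0.04 + 13.9·0.05 + 258·0.29 = 103.068; total area S = 1153.8 m².
ᾱ = 103.068/1153.8 = 0.0893; R = Sᾱ/(1−ᾱ) = 103.068/(1−0.0893) = 113.174 m².
Lp = Lw + 10 log₁₀(4/R) = 90.4 -14.52 = 75.9 dB.

75.9 dB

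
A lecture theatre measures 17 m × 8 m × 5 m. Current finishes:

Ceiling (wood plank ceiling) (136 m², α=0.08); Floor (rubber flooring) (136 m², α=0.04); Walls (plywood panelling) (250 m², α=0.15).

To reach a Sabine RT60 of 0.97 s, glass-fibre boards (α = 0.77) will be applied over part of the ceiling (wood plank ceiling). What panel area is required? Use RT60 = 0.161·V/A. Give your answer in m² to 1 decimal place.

Total absorption A₁ = 136·0.08 + 136·0.04 + 250·0.15
  = 10.880 + 5.440 + 37.500 = 53.820 m² sabins.
Required A₂ = 0.161·680/0.97 = 112.866 sabins.
ΔA needed = 112.866 − 53.820 = 59.046 sabins.
Each m² of panel replacing the ceiling (wood plank ceiling) adds (0.77 − 0.08) = 0.69 sabins.
Area = ΔA/Δα = 59.046/0.69 = 85.6 m².

85.6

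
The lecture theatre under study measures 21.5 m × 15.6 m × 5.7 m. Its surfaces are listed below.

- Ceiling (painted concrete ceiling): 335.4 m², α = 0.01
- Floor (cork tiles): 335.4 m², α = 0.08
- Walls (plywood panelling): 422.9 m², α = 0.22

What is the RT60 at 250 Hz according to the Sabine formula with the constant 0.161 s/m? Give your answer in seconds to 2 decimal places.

Equivalent absorption area: A = 335.4*0.01 + 335.4*0.08 + 422.9*0.22 = 123.224 m².
Room volume: 1911.78 m³.
Sabine: RT60 = 0.161 × 1911.78 / 123.224 = 2.50 s.

2.50 s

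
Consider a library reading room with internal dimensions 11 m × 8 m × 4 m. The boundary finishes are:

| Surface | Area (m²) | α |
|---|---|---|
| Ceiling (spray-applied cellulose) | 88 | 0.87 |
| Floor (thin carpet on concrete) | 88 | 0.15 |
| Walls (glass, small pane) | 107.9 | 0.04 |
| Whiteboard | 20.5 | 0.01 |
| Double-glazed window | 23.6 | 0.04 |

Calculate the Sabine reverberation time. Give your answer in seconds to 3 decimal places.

0.595 s

Summing Sᵢαᵢ: 76.560 + 13.200 + 4.316 + 0.205 + 0.944 → A = 95.225 sabins.
V = 11·8·4 = 352 m³.
T = 0.161 V/A = 0.161·352/95.225 = 0.595 s.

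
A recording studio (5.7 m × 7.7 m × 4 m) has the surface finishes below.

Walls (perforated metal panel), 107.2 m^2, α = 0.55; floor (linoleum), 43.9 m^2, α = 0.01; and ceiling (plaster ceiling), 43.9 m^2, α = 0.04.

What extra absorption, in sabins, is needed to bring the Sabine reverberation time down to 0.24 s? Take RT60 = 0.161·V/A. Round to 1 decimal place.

A₁ = Σ Sᵢαᵢ = 107.2·0.55 + 43.9·0.01 + 43.9·0.04 = 61.155 sabins.
V = 175.56 m³. Required absorption A₂ = 0.161 × 175.56 / 0.24 = 117.772 sabins.
ΔA = A₂ − A₁ = 117.772 − 61.155 = 56.6 sabins.

56.6 sabins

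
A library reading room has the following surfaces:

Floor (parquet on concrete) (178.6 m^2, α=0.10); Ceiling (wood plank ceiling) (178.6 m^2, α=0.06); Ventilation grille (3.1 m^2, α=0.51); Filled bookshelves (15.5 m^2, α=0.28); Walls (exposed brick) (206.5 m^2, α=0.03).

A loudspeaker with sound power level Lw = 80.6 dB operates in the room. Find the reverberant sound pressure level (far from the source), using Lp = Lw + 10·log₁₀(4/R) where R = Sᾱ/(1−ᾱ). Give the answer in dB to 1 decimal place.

A = 40.692 sabins; S = 582.3 m^2.
ᾱ = 40.692/582.3 = 0.0699; R = Sᾱ/(1−ᾱ) = 40.692/(1−0.0699) = 43.750 m^2.
Lp = Lw + 10 log₁₀(4/R) = 80.6 -10.39 = 70.2 dB.

70.2 dB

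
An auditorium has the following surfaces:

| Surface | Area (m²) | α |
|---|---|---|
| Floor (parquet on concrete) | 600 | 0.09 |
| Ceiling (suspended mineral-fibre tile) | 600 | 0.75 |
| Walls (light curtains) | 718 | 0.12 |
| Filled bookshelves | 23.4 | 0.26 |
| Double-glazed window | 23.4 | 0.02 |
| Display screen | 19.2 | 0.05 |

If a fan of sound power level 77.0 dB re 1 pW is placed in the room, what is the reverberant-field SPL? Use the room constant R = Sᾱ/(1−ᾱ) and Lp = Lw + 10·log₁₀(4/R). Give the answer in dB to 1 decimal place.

A = 597.672 sabins; S = 1984.0 m².
ᾱ = 0.3012, so room constant R = A/(1−ᾱ) = 855.283 m².
Lp = Lw + 10 log₁₀(4/R) = 77.0 -23.30 = 53.7 dB.

53.7 dB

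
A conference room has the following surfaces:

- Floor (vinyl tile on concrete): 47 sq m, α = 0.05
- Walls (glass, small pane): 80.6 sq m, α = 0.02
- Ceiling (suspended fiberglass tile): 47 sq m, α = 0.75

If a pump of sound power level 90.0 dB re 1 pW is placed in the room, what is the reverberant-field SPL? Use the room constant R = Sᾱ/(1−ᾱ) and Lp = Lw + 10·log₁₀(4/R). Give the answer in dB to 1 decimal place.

Σ(Sᵢαᵢ) = 47·0.05 + 80.6·0.02 + 47·0.75 = 39.212; total area S = 174.6 sq m.
ᾱ = 0.2246, so room constant R = A/(1−ᾱ) = 50.570 sq m.
Lp = 90.0 + 10·log₁₀(4/50.570) = 90.0 + (-11.02) = 79.0 dB.

79.0 dB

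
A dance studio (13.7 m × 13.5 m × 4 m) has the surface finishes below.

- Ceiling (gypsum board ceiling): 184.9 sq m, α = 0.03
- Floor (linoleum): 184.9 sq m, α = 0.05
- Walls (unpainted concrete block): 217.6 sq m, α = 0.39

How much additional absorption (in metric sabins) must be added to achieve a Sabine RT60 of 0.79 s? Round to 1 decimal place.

Summing Sᵢαᵢ: 5.547 + 9.245 + 84.864 → A₁ = 99.656 sabins.
Target A₂ = 0.161·739.8/0.79 = 150.769 sabins (V = 739.8 m³).
ΔA = A₂ − A₁ = 150.769 − 99.656 = 51.1 sabins.

51.1 sabins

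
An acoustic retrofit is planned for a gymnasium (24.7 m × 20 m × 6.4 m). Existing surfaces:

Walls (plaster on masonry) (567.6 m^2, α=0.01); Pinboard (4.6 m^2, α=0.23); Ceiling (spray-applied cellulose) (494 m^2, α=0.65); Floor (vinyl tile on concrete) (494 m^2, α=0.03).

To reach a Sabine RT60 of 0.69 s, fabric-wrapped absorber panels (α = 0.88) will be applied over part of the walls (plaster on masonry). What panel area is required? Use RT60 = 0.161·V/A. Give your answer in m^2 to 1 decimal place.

A₁ = Σ Sᵢαᵢ = 567.6×0.01 + 4.6×0.23 + 494×0.65 + 494×0.03 = 342.654 sabins.
V = 3161.6 m³. Target absorption A₂ = 0.161 × 3161.6 / 0.69 = 737.707 sabins.
Absorption to add: 737.707 − 342.654 = 395.053 sabins.
Each m^2 of panel replacing the walls (plaster on masonry) adds (0.88 − 0.01) = 0.87 sabins.
Panel area = 395.053 / 0.87 = 454.1 m^2.

454.1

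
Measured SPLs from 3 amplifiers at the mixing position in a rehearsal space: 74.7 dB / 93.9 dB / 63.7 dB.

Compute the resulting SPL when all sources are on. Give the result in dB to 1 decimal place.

94.0 dB

Σ 10^(Lᵢ/10) = 2.487e+09.
Back to dB: 10·log₁₀ Σ = 94.0 dB.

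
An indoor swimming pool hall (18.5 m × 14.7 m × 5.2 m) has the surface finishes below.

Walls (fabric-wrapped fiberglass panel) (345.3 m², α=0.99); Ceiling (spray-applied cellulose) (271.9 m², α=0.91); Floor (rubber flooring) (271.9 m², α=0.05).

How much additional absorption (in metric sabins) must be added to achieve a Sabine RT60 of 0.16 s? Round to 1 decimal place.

820.1 sabins

A₁ = Σ Sᵢαᵢ = 345.3×0.99 + 271.9×0.91 + 271.9×0.05 = 602.871 sabins.
For T = 0.16 s, need A₂ = 0.161·V/T = 0.161·1414.14/0.16 = 1422.978 sabins.
Additional absorption ΔA = 1422.978 − 602.871 = 820.1 sabins.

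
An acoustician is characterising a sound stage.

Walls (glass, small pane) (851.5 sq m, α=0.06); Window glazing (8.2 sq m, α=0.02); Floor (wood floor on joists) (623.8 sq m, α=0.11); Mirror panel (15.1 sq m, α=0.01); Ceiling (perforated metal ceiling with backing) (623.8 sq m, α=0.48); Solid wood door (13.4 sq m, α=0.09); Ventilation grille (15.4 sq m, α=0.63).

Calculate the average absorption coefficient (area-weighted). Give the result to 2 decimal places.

0.20

Total surface area S = 2151.2 sq m.
Weighted sum Σ Sα = 430.355.
ᾱ = A/S = 0.20.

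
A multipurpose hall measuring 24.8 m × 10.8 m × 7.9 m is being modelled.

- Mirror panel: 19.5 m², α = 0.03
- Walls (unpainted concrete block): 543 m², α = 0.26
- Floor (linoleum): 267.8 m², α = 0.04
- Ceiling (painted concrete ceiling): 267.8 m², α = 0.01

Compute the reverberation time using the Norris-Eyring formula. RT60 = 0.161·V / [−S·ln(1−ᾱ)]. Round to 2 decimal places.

2.04 seconds

S = Σ Sᵢ = 1098.1 m².
Σ(Sᵢαᵢ) = 19.5×0.03 + 543×0.26 + 267.8×0.04 + 267.8×0.01 = 155.155.
ᾱ = 155.155 / 1098.1 = 0.1413.
−S·ln(1−ᾱ) = −1098.1 × ln(1 − 0.1413) = 167.280.
V = 24.8 × 10.8 × 7.9 = 2115.936 m³.
T = 0.161·V/[−S·ln(1−ᾱ)] = 0.161·2115.936/167.280 = 2.04 s.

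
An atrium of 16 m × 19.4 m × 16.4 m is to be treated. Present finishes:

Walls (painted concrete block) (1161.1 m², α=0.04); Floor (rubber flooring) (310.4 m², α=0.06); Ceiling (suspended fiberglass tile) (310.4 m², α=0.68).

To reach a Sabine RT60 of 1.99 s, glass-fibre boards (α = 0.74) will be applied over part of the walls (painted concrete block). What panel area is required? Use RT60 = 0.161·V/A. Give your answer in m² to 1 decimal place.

Equivalent absorption area: A₁ = 1161.1×0.04 + 310.4×0.06 + 310.4×0.68 = 276.140 m².
V = 5090.56 m³. Target absorption A₂ = 0.161 × 5090.56 / 1.99 = 411.849 sabins.
ΔA needed = 411.849 − 276.140 = 135.709 sabins.
Each m² of panel replacing the walls (painted concrete block) adds (0.74 − 0.04) = 0.70 sabins.
Panel area = 135.709 / 0.70 = 193.9 m².

193.9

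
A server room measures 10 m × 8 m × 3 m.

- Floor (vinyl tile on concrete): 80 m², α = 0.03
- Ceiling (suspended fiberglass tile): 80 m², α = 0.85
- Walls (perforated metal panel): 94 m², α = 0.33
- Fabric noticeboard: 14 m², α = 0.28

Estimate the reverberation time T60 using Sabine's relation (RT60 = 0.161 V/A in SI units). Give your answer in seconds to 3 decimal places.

Total absorption A = 80×0.03 + 80×0.85 + 94×0.33 + 14×0.28
  = 2.400 + 68.000 + 31.020 + 3.920 = 105.340 m² sabins.
Volume V = 10 × 8 × 3 = 240 m³.
Sabine: RT60 = 0.161 × 240 / 105.340 = 0.367 s.

0.367 seconds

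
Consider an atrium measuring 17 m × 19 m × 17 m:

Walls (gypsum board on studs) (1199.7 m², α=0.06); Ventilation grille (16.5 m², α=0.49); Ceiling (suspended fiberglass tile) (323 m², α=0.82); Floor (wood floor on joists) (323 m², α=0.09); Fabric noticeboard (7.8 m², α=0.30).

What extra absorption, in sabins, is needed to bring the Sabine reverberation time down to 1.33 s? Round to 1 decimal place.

288.4 sabins

Summing Sᵢαᵢ: 71.982 + 8.085 + 264.860 + 29.070 + 2.340 → A₁ = 376.337 sabins.
For T = 1.33 s, need A₂ = 0.161·V/T = 0.161·5491/1.33 = 664.700 sabins.
ΔA = A₂ − A₁ = 664.700 − 376.337 = 288.4 sabins.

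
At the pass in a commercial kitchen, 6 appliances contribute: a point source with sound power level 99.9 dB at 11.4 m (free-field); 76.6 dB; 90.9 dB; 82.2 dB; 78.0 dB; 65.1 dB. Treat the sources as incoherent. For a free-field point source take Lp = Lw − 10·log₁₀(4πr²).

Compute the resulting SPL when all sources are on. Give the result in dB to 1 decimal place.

91.8 dB

Source at 11.4 m: Lp = 99.9 − 10·log₁₀(4π·11.4²) = 99.9 − 10·log₁₀(1633.126) = 67.8 dB.
Σ 10^(Lᵢ/10) = 1.514e+09.
Combined level = 10 log₁₀(1.514e+09) = 91.8 dB.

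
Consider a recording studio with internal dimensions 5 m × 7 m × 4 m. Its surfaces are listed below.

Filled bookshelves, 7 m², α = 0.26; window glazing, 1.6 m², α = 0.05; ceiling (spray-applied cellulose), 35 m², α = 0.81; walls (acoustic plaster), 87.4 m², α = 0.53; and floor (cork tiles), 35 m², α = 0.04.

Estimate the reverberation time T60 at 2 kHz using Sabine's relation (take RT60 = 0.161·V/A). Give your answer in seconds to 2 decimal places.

0.29 seconds

Equivalent absorption area: A = 7×0.26 + 1.6×0.05 + 35×0.81 + 87.4×0.53 + 35×0.04 = 77.972 m².
V = 5·7·4 = 140 m³.
Sabine: RT60 = 0.161 × 140 / 77.972 = 0.29 s.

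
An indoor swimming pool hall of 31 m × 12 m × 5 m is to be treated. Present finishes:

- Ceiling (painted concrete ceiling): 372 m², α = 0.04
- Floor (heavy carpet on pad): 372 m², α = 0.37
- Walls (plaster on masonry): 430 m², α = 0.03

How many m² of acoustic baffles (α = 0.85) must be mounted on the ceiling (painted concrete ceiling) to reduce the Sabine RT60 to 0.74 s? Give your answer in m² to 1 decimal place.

Total absorption A₁ = 372*0.04 + 372*0.37 + 430*0.03
  = 14.880 + 137.640 + 12.900 = 165.420 m² sabins.
V = 1860 m³. Target absorption A₂ = 0.161 × 1860 / 0.74 = 404.676 sabins.
Absorption to add: 404.676 − 165.420 = 239.256 sabins.
Net gain per m²: Δα = 0.85 − 0.04 = 0.81.
Area = ΔA/Δα = 239.256/0.81 = 295.4 m².

295.4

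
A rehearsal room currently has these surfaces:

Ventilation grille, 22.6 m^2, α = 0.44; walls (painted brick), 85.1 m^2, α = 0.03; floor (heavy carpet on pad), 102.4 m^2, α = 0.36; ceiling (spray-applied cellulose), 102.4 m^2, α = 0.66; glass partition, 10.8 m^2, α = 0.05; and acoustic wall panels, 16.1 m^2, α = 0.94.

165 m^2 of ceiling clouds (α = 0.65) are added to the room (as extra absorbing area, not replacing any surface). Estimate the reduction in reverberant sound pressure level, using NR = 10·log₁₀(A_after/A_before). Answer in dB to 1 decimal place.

2.6 dB

Total absorption A_before = 22.6·0.44 + 85.1·0.03 + 102.4·0.36 + 102.4·0.66 + 10.8·0.05 + 16.1·0.94
  = 9.944 + 2.553 + 36.864 + 67.584 + 0.540 + 15.134 = 132.619 m^2 sabins.
Added absorption = 165 × 0.65 = 107.250 sabins.
New total A_after = 239.869 sabins.
Reduction = 10 log₁₀(A_after/A_before) = 10 log₁₀(1.8087) = 2.6 dB.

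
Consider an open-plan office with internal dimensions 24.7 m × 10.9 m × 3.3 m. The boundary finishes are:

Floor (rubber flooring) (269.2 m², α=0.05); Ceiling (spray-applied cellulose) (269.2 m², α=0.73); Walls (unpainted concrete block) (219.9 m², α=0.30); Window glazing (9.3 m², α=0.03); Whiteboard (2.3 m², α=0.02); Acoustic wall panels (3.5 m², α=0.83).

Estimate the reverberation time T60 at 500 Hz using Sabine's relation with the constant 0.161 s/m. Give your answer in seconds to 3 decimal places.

0.512 s

A = Σ Sᵢαᵢ = 269.2*0.05 + 269.2*0.73 + 219.9*0.30 + 9.3*0.03 + 2.3*0.02 + 3.5*0.83 = 279.176 sabins.
V = 24.7·10.9·3.3 = 888.459 m³.
Sabine: RT60 = 0.161 × 888.459 / 279.176 = 0.512 s.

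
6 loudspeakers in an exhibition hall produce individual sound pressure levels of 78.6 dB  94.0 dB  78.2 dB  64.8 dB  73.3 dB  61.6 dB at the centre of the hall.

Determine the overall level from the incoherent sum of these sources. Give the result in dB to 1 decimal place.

94.3 dB

Sum in the linear (power) domain: Σ 10^(Lᵢ/10) = 10^(78.6/10) + 10^(94.0/10) + 10^(78.2/10) + 10^(64.8/10) + 10^(73.3/10) + 10^(61.6/10) = 2.676e+09.
Back to dB: 10·log₁₀ Σ = 94.3 dB.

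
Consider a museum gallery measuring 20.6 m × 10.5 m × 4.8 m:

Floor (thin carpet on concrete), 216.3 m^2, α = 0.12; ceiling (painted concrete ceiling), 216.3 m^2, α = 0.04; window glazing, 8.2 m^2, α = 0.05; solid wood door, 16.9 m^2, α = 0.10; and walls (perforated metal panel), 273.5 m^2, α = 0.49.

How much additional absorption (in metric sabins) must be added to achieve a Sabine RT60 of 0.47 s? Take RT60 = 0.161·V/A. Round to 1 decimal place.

184.9 sabins

Total absorption A₁ = 216.3×0.12 + 216.3×0.04 + 8.2×0.05 + 16.9×0.10 + 273.5×0.49
  = 25.956 + 8.652 + 0.410 + 1.690 + 134.015 = 170.723 m^2 sabins.
V = 1038.24 m³. Required absorption A₂ = 0.161 × 1038.24 / 0.47 = 355.652 sabins.
Additional absorption ΔA = 355.652 − 170.723 = 184.9 sabins.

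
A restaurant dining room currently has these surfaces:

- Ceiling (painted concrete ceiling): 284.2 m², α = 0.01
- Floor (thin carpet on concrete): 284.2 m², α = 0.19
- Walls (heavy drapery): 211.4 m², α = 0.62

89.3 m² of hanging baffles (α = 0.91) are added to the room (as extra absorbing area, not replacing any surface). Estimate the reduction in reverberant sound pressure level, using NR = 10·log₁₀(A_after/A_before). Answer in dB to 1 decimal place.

1.6 dB

Equivalent absorption area: A_before = 284.2·0.01 + 284.2·0.19 + 211.4·0.62 = 187.908 m².
Added absorption = 89.3 × 0.91 = 81.263 sabins.
New total A_after = 269.171 sabins.
NR = 10·log₁₀(269.171/187.908) = 1.6 dB.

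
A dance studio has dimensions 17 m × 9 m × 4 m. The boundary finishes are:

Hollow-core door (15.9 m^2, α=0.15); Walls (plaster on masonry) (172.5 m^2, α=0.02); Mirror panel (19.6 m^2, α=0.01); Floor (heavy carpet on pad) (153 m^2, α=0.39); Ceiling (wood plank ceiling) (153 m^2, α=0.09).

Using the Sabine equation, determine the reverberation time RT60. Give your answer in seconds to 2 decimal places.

Total absorption A = 15.9·0.15 + 172.5·0.02 + 19.6·0.01 + 153·0.39 + 153·0.09
  = 2.385 + 3.450 + 0.196 + 59.670 + 13.770 = 79.471 m^2 sabins.
V = 17·9·4 = 612 m³.
T = 0.161 V/A = 0.161·612/79.471 = 1.24 s.

1.24 seconds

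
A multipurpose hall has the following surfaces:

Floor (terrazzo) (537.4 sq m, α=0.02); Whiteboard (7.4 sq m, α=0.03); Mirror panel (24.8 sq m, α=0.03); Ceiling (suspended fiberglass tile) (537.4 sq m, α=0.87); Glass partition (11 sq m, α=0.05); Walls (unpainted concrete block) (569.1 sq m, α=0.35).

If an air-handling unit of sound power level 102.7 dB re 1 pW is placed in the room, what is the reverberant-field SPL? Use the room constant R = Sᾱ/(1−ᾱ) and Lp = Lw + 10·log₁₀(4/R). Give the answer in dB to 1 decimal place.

78.2 dB

Σ(Sᵢαᵢ) = 537.4·0.02 + 7.4·0.03 + 24.8·0.03 + 537.4·0.87 + 11·0.05 + 569.1·0.35 = 678.987; total area S = 1687.1 sq m.
ᾱ = 0.4025, so room constant R = A/(1−ᾱ) = 1136.380 sq m.
Lp = 102.7 + 10·log₁₀(4/1136.380) = 102.7 + (-24.53) = 78.2 dB.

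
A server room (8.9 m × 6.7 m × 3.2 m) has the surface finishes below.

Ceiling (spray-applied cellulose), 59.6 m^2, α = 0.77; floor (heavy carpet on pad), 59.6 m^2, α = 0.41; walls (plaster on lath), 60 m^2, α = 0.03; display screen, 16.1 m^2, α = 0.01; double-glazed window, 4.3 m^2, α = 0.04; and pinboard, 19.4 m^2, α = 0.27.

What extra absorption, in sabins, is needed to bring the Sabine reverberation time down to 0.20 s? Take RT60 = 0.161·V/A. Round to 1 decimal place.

75.9 sabins

Equivalent absorption area: A₁ = 59.6·0.77 + 59.6·0.41 + 60·0.03 + 16.1·0.01 + 4.3·0.04 + 19.4·0.27 = 77.699 m^2.
V = 190.816 m³. Required absorption A₂ = 0.161 × 190.816 / 0.20 = 153.607 sabins.
ΔA = A₂ − A₁ = 153.607 − 77.699 = 75.9 sabins.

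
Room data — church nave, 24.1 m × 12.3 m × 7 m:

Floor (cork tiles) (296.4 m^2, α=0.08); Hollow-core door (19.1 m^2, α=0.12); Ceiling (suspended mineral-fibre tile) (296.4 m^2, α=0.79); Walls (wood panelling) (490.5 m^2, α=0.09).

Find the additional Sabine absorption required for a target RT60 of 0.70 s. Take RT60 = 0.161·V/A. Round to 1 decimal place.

172.9 sabins

Total absorption A₁ = 296.4*0.08 + 19.1*0.12 + 296.4*0.79 + 490.5*0.09
  = 23.712 + 2.292 + 234.156 + 44.145 = 304.305 m^2 sabins.
Target A₂ = 0.161·2075.01/0.70 = 477.252 sabins (V = 2075.01 m³).
Shortfall: 477.252 − 304.305 = 172.9 sabins.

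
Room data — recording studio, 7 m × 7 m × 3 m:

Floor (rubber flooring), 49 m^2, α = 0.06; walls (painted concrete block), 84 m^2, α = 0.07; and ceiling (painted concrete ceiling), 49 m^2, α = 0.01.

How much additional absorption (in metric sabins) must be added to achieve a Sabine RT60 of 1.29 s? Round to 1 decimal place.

9.0 sabins

Total absorption A₁ = 49*0.06 + 84*0.07 + 49*0.01
  = 2.940 + 5.880 + 0.490 = 9.310 m^2 sabins.
V = 147 m³. Required absorption A₂ = 0.161 × 147 / 1.29 = 18.347 sabins.
Shortfall: 18.347 − 9.310 = 9.0 sabins.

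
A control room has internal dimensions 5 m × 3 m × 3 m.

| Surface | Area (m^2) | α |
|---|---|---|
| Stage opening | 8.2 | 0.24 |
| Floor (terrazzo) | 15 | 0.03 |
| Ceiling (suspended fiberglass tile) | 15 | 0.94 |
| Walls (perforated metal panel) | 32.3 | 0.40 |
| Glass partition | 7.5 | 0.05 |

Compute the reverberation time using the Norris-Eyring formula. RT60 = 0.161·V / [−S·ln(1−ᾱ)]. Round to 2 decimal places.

Total surface area S = 8.2 + 15 + 15 + 32.3 + 7.5 = 78.0 m^2.
Σ(Sᵢαᵢ) = 8.2·0.24 + 15·0.03 + 15·0.94 + 32.3·0.40 + 7.5·0.05 = 29.813.
ᾱ = 29.813 / 78.0 = 0.3822.
Eyring denominator: −S ln(1−ᾱ) = 37.564.
V = 5 × 3 × 3 = 45 m³.
RT60 = 0.161 × 45 / 37.564 = 0.19 s.

0.19 sec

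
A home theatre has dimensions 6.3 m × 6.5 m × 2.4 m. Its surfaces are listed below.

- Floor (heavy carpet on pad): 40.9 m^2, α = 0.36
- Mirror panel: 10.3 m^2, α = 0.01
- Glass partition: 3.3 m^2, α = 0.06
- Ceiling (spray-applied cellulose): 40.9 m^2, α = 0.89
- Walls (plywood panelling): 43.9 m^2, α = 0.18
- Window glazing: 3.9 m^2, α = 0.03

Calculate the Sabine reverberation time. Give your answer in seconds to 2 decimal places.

0.27 seconds

A = Σ Sᵢαᵢ = 40.9·0.36 + 10.3·0.01 + 3.3·0.06 + 40.9·0.89 + 43.9·0.18 + 3.9·0.03 = 59.445 sabins.
Volume V = 6.3 × 6.5 × 2.4 = 98.28 m³.
Sabine: RT60 = 0.161 × 98.28 / 59.445 = 0.27 s.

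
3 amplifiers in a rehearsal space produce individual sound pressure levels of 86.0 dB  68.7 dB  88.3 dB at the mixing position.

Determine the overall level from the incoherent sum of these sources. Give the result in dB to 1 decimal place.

Sum in the linear (power) domain: Σ 10^(Lᵢ/10) = 10^(86.0/10) + 10^(68.7/10) + 10^(88.3/10) = 1.082e+09.
L_total = 10·log₁₀(1.082e+09) = 90.3 dB.

90.3 dB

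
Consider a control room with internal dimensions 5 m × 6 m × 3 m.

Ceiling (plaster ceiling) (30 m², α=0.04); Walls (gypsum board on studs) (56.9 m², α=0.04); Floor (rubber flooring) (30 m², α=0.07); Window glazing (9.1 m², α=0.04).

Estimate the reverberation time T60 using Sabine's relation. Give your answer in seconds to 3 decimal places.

2.439 sec

A = Σ Sᵢαᵢ = 30·0.04 + 56.9·0.04 + 30·0.07 + 9.1·0.04 = 5.940 sabins.
Volume V = 5 × 6 × 3 = 90 m³.
RT60 = 0.161 · V / A = 0.161 × 90 / 5.940 = 2.439 s.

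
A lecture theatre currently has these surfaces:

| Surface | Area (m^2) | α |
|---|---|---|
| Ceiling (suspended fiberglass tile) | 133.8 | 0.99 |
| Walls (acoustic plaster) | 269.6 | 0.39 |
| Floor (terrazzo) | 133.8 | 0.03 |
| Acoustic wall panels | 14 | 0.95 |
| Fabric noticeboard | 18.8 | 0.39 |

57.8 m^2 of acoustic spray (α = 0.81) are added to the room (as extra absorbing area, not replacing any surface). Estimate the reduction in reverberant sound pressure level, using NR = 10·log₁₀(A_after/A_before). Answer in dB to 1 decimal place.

Total absorption A_before = 133.8·0.99 + 269.6·0.39 + 133.8·0.03 + 14·0.95 + 18.8·0.39
  = 132.462 + 105.144 + 4.014 + 13.300 + 7.332 = 262.252 m^2 sabins.
Treatment contributes 57.8·0.81 = 46.818 sabins.
New total A_after = 309.070 sabins.
NR = 10·log₁₀(309.070/262.252) = 0.7 dB.

0.7 dB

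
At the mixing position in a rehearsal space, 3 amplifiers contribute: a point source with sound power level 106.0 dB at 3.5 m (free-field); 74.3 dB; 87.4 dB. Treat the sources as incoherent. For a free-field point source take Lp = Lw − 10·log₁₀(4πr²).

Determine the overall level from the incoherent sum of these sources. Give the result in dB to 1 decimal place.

Source at 3.5 m: Lp = 106.0 − 10·log₁₀(4π·3.5²) = 106.0 − 10·log₁₀(153.938) = 84.1 dB.
Converting to relative power and adding: 10^(84.1/10) + 10^(74.3/10) + 10^(87.4/10) = 8.335e+08.
Back to dB: 10·log₁₀ Σ = 89.2 dB.

89.2 dB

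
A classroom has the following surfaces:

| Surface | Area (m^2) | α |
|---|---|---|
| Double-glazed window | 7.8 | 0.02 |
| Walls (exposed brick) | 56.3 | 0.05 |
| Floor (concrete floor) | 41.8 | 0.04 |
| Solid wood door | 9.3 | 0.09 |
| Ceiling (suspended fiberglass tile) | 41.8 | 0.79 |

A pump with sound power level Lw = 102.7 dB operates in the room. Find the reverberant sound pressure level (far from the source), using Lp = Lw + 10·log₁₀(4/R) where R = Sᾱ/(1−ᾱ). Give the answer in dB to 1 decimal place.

A = 38.502 sabins; S = 157.0 m^2.
ᾱ = 38.502/157.0 = 0.2452; R = Sᾱ/(1−ᾱ) = 38.502/(1−0.2452) = 51.010 m^2.
Lp = Lw + 10 log₁₀(4/R) = 102.7 -11.06 = 91.6 dB.

91.6 dB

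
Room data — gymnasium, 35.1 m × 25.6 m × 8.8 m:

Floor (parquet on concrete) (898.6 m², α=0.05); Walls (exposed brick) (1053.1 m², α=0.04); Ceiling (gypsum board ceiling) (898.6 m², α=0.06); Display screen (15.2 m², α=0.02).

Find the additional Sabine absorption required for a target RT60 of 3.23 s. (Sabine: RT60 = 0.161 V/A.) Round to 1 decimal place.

252.9 sabins

Summing Sᵢαᵢ: 44.930 + 42.124 + 53.916 + 0.304 → A₁ = 141.274 sabins.
For T = 3.23 s, need A₂ = 0.161·V/T = 0.161·7907.328/3.23 = 394.142 sabins.
Shortfall: 394.142 − 141.274 = 252.9 sabins.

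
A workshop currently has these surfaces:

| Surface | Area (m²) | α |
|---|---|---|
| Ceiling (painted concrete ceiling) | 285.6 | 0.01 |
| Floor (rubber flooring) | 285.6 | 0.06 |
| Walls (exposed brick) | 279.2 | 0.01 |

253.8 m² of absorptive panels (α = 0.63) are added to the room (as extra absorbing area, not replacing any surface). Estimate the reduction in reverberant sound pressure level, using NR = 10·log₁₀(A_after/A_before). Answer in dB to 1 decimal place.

Equivalent absorption area: A_before = 285.6×0.01 + 285.6×0.06 + 279.2×0.01 = 22.784 m².
Added absorption = 253.8 × 0.63 = 159.894 sabins.
New total A_after = 182.678 sabins.
Reduction = 10 log₁₀(A_after/A_before) = 10 log₁₀(8.0178) = 9.0 dB.

9.0 dB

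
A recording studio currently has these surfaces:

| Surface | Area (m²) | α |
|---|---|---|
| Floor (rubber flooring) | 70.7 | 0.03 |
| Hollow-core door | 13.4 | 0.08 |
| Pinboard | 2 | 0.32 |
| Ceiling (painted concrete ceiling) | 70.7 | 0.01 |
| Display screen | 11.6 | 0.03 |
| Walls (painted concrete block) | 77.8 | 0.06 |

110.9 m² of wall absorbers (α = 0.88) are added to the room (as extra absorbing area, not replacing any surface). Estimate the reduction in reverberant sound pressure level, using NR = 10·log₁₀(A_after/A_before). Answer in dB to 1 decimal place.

10.5 dB

Equivalent absorption area: A_before = 70.7*0.03 + 13.4*0.08 + 2*0.32 + 70.7*0.01 + 11.6*0.03 + 77.8*0.06 = 9.556 m².
Treatment contributes 110.9·0.88 = 97.592 sabins.
New total A_after = 107.148 sabins.
NR = 10·log₁₀(107.148/9.556) = 10.5 dB.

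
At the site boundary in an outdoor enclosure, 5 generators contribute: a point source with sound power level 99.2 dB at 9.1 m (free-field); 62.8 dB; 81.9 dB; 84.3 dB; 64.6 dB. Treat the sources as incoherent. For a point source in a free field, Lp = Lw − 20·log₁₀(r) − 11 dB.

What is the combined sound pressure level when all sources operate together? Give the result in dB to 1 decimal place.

86.4 dB

Source at 9.1 m: Lp = 99.2 − 20·log₁₀(9.1) − 11 = 69.0 dB.
Sum in the linear (power) domain: Σ 10^(Lᵢ/10) = 10^(69.0/10) + 10^(62.8/10) + 10^(81.9/10) + 10^(84.3/10) + 10^(64.6/10) = 4.368e+08.
Combined level = 10 log₁₀(4.368e+08) = 86.4 dB.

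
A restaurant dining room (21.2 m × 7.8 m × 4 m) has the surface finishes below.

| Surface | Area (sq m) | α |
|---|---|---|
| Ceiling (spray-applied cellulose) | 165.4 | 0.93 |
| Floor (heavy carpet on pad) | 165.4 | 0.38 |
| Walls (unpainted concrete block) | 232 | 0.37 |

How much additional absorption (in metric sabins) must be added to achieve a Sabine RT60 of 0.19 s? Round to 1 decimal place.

Total absorption A₁ = 165.4*0.93 + 165.4*0.38 + 232*0.37
  = 153.822 + 62.852 + 85.840 = 302.514 sq m sabins.
Target A₂ = 0.161·661.44/0.19 = 560.483 sabins (V = 661.44 m³).
Additional absorption ΔA = 560.483 − 302.514 = 258.0 sabins.

258.0 sabins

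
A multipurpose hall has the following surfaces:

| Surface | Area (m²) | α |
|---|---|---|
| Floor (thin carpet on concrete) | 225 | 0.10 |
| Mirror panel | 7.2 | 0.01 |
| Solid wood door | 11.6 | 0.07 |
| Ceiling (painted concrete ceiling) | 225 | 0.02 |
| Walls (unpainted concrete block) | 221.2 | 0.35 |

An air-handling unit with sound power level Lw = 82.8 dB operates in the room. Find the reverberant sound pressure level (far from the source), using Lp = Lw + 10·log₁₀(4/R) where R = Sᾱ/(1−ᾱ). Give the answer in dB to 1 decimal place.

A = 105.304 sabins; S = 690.0 m².
ᾱ = 105.304/690.0 = 0.1526; R = Sᾱ/(1−ᾱ) = 105.304/(1−0.1526) = 124.267 m².
Lp = Lw + 10 log₁₀(4/R) = 82.8 -14.92 = 67.9 dB.

67.9 dB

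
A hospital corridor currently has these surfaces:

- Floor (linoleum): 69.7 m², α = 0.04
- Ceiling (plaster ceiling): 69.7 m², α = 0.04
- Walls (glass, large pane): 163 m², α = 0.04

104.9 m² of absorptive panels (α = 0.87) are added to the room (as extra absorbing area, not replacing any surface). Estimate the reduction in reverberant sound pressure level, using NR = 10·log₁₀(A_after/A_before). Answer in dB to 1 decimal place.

9.3 dB

Summing Sᵢαᵢ: 2.788 + 2.788 + 6.520 → A_before = 12.096 sabins.
Added absorption = 104.9 × 0.87 = 91.263 sabins.
New total A_after = 103.359 sabins.
Reduction = 10 log₁₀(A_after/A_before) = 10 log₁₀(8.5449) = 9.3 dB.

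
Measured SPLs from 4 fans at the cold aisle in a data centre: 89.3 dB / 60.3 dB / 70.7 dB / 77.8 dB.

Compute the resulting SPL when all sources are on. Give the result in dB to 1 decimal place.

Sum in the linear (power) domain: Σ 10^(Lᵢ/10) = 10^(89.3/10) + 10^(60.3/10) + 10^(70.7/10) + 10^(77.8/10) = 9.242e+08.
L_total = 10·log₁₀(9.242e+08) = 89.7 dB.

89.7 dB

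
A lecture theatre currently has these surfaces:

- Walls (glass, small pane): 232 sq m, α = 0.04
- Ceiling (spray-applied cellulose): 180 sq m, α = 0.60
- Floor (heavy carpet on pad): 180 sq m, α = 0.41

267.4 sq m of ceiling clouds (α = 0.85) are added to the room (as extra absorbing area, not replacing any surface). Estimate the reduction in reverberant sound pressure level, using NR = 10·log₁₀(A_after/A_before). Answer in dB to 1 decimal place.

A_before = Σ Sᵢαᵢ = 232·0.04 + 180·0.60 + 180·0.41 = 191.080 sabins.
Added absorption = 267.4 × 0.85 = 227.290 sabins.
A_after = 191.080 + 227.290 = 418.370 sabins.
NR = 10·log₁₀(418.370/191.080) = 3.4 dB.

3.4 dB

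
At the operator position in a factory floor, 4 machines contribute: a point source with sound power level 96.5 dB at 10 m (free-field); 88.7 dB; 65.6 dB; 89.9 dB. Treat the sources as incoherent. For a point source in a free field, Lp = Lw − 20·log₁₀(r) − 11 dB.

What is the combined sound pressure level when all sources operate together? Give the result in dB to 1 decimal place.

92.4 dB

Source at 10 m: Lp = 96.5 − 20·log₁₀(10) − 11 = 65.5 dB.
Sum in the linear (power) domain: Σ 10^(Lᵢ/10) = 10^(65.5/10) + 10^(88.7/10) + 10^(65.6/10) + 10^(89.9/10) = 1.726e+09.
Combined level = 10 log₁₀(1.726e+09) = 92.4 dB.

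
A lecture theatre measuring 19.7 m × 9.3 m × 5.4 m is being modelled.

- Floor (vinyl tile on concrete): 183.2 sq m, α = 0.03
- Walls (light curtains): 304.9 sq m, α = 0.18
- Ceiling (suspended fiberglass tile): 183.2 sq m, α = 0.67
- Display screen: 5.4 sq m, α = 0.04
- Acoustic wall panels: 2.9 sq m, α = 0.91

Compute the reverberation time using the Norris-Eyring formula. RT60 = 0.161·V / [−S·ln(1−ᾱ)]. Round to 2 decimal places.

S = Σ Sᵢ = 679.6 sq m.
Absorption A = 183.2×0.03 + 304.9×0.18 + 183.2×0.67 + 5.4×0.04 + 2.9×0.91 = 185.977 sabins.
Mean coefficient ᾱ = A/S = 0.2737.
−S·ln(1−ᾱ) = −679.6 × ln(1 − 0.2737) = 217.331.
V = 19.7 × 9.3 × 5.4 = 989.334 m³.
T = 0.161·V/[−S·ln(1−ᾱ)] = 0.161·989.334/217.331 = 0.73 s.

0.73 seconds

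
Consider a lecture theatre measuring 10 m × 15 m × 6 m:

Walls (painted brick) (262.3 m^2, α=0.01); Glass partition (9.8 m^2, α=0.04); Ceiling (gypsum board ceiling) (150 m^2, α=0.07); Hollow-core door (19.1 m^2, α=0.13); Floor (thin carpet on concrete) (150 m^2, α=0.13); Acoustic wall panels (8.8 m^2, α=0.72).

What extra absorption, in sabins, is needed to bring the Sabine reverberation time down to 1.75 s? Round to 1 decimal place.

A₁ = Σ Sᵢαᵢ = 262.3*0.01 + 9.8*0.04 + 150*0.07 + 19.1*0.13 + 150*0.13 + 8.8*0.72 = 41.834 sabins.
V = 900 m³. Required absorption A₂ = 0.161 × 900 / 1.75 = 82.800 sabins.
Additional absorption ΔA = 82.800 − 41.834 = 41.0 sabins.

41.0 sabins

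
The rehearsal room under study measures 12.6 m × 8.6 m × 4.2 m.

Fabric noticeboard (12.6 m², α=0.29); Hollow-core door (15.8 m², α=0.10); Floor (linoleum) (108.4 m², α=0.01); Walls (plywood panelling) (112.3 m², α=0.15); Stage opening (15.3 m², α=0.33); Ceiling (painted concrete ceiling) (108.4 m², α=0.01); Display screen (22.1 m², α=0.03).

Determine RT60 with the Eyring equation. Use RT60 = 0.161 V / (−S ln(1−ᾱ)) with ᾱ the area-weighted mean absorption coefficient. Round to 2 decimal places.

2.35 seconds

Total surface area S = 12.6 + 15.8 + 108.4 + 112.3 + 15.3 + 108.4 + 22.1 = 394.9 m².
Σ(Sᵢαᵢ) = 12.6·0.29 + 15.8·0.10 + 108.4·0.01 + 112.3·0.15 + 15.3·0.33 + 108.4·0.01 + 22.1·0.03 = 29.959.
ᾱ = 29.959 / 394.9 = 0.0759.
Eyring denominator: −S ln(1−ᾱ) = 31.171.
V = 12.6 × 8.6 × 4.2 = 455.112 m³.
T = 0.161·V/[−S·ln(1−ᾱ)] = 0.161·455.112/31.171 = 2.35 s.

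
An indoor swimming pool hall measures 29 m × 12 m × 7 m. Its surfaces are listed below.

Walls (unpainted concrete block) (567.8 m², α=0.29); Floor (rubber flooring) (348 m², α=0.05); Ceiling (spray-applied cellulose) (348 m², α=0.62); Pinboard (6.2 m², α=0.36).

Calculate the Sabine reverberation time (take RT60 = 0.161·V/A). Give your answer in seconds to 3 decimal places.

Summing Sᵢαᵢ: 164.662 + 17.400 + 215.760 + 2.232 → A = 400.054 sabins.
V = 29·12·7 = 2436 m³.
T = 0.161 V/A = 0.161·2436/400.054 = 0.980 s.

0.980 seconds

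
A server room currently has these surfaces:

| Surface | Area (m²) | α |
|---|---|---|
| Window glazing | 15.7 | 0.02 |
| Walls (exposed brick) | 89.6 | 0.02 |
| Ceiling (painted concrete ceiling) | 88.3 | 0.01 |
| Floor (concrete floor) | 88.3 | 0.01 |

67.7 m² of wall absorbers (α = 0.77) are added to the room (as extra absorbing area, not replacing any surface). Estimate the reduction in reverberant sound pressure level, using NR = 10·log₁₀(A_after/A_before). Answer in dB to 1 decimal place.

Summing Sᵢαᵢ: 0.314 + 1.792 + 0.883 + 0.883 → A_before = 3.872 sabins.
Treatment contributes 67.7·0.77 = 52.129 sabins.
A_after = 3.872 + 52.129 = 56.001 sabins.
Reduction = 10 log₁₀(A_after/A_before) = 10 log₁₀(14.4631) = 11.6 dB.

11.6 dB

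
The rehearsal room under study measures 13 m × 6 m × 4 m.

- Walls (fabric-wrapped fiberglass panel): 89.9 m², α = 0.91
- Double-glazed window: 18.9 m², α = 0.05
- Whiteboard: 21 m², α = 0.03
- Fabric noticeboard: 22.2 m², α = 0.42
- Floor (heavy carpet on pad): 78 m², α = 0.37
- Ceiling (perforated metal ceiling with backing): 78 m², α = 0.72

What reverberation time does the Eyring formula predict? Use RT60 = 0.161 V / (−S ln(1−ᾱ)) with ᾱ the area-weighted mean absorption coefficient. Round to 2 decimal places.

S = Σ Sᵢ = 308.0 m².
Absorption A = 89.9·0.91 + 18.9·0.05 + 21·0.03 + 22.2·0.42 + 78·0.37 + 78·0.72 = 177.728 sabins.
ᾱ = 177.728 / 308.0 = 0.5770.
Eyring denominator: −S ln(1−ᾱ) = 264.998.
V = 13 × 6 × 4 = 312 m³.
T = 0.161·V/[−S·ln(1−ᾱ)] = 0.161·312/264.998 = 0.19 s.

0.19 s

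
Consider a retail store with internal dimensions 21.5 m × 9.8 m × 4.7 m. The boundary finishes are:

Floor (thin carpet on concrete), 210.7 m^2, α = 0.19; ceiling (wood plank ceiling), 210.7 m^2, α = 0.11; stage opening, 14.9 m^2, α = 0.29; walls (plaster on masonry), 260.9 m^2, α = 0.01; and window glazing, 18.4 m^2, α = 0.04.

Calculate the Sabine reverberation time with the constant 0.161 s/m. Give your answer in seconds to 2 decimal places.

2.25 sec

Equivalent absorption area: A = 210.7·0.19 + 210.7·0.11 + 14.9·0.29 + 260.9·0.01 + 18.4·0.04 = 70.876 m^2.
Volume V = 21.5 × 9.8 × 4.7 = 990.29 m³.
Sabine: RT60 = 0.161 × 990.29 / 70.876 = 2.25 s.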